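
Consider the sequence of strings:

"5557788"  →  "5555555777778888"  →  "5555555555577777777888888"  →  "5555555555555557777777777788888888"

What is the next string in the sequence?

5555555555555555555777777777777778888888888

Each string has the form 5^{4n-1} 7^{3n-1} 8^{2n} (n = 1, 2, …).
Setting n = 5 gives 19, 14, 10 characters in each block.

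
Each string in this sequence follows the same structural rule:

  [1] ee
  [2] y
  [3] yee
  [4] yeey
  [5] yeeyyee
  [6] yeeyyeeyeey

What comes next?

Each term (from the third on) is the previous term followed by the one before it: term 3 = y·ee = yee.
So term 7 is yeeyyeeyeey·yeeyyee.

yeeyyeeyeeyyeeyyee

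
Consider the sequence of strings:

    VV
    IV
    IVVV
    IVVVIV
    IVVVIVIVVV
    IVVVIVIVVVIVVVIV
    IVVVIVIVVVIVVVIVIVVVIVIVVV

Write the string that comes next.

IVVVIVIVVVIVVVIVIVVVIVIVVVIVVVIVIVVVIVVVIV

This is a Fibonacci-style word recurrence s(k) = s(k−1)·s(k−2): e.g. IV·VV = IVVV.
The next term joins IVVVIVIVVVIVVVIVIVVVIVIVVV and IVVVIVIVVVIVVVIV.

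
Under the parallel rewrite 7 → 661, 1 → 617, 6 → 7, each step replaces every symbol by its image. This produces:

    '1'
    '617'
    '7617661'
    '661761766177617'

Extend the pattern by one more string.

776176617617661776176616617617661

Replace each of the 15 characters of 661761766177617 in place — 7 7 617 661 7 617 661 7 7 617 661 661 7 617 661 — and concatenate.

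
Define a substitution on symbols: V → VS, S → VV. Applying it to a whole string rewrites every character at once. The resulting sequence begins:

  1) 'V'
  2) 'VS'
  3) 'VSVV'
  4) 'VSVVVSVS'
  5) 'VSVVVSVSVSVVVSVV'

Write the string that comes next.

VSVVVSVSVSVVVSVVVSVVVSVSVSVVVSVS

φ(VSVVVSVSVSVVVSVV) expands symbol-by-symbol to VS VV VS VS VS VV VS VV VS VV VS VS VS VV VS VS; joining the 16 pieces gives the next term.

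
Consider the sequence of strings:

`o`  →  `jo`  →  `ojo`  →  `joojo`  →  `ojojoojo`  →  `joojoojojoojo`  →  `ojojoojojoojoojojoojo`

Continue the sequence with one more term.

From term 3 onward, concatenate the second-to-last term with the last: o·jo = ojo, jo·ojo = joojo, …
So term 8 is joojoojojoojo·ojojoojojoojoojojoojo.

joojoojojoojoojojoojojoojoojojoojo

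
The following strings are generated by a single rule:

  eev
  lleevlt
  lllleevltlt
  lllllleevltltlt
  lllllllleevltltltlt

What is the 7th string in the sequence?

Each term wraps the previous one in ll on the left and lt on the right.
From lllllllleevltltltlt, 2 further steps: lllllllleevltltltlt → lllllllllleevltltltltlt → (answer).

lllllllllllleevltltltltltlt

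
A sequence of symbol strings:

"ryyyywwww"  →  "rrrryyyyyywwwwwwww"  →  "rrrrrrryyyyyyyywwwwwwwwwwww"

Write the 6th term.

rrrrrrrrrrrrrrrryyyyyyyyyyyyyywwwwwwwwwwwwwwwwwwwwwwww

The n-th term is 3n-2 r's then 2n+2 y's then 4n w's (n = 1, 2, …).
At n = 6 the blocks have lengths 16, 14, 24.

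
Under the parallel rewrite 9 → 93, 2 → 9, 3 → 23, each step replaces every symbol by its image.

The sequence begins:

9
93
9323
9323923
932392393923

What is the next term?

932392393923932393923

Expanding 932392393923: 9→93, 3→23, 2→9, 3→23, 9→93, 2→9, 3→23, 9→93, 3→23, 9→93, 2→9, 3→23. Concatenated: 93 23 9 23 93 9 23 93 23 93 9 23.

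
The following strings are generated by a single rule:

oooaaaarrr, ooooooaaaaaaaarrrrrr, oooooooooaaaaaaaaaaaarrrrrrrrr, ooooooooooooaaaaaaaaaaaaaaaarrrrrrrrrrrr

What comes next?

oooooooooooooooaaaaaaaaaaaaaaaaaaaarrrrrrrrrrrrrrr

The n-th term is 3n o's then 4n a's then 3n r's (n = 1, 2, …).
Setting n = 5 gives 15, 20, 15 characters in each block.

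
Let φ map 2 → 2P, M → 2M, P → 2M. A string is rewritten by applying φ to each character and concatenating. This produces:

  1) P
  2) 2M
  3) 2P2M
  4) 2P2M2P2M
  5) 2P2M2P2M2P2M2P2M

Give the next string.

2P2M2P2M2P2M2P2M2P2M2P2M2P2M2P2M

Replace each of the 16 characters of 2P2M2P2M2P2M2P2M in place — 2P 2M 2P 2M 2P 2M 2P 2M 2P 2M 2P 2M 2P 2M 2P 2M — and concatenate.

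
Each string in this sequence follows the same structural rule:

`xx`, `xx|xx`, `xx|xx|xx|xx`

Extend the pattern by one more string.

Every step duplicates the string with '|' between the halves.
So the next term is two copies of xx|xx|xx|xx with '|' between the halves.

xx|xx|xx|xx|xx|xx|xx|xx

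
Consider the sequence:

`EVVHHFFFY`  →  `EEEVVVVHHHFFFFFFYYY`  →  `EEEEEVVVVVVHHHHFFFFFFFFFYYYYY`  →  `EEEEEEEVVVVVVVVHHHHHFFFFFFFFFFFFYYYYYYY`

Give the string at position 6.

The n-th term is 2n-1 E's then 2n V's then n+1 H's then 3n F's then 2n-1 Y's (n = 1, 2, …).
Setting n = 6 gives 11, 12, 7, 18, 11 characters in each block.

EEEEEEEEEEEVVVVVVVVVVVVHHHHHHHFFFFFFFFFFFFFFFFFFYYYYYYYYYYY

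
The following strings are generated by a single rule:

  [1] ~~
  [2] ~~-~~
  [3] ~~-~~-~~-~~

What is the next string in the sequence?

~~-~~-~~-~~-~~-~~-~~-~~

Each string is two copies of the previous one joined by '-'.
So the next term is two copies of ~~-~~-~~-~~ with '-' between the halves.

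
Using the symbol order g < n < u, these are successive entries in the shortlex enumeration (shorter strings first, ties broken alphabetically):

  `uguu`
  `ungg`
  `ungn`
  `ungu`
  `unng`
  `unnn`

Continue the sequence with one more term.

Treat unnn as a base-3 numeral over the given alphabet and add one, carrying through any trailing u's.

unnu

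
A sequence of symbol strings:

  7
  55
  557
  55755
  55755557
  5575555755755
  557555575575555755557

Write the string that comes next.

Each term (from the third on) is the previous term followed by the one before it: term 3 = 55·7 = 557.
So term 8 is 557555575575555755557·5575555755755.

5575555755755557555575575555755755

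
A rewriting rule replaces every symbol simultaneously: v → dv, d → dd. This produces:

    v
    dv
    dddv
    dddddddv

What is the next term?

Rewriting each symbol of dddddddv: d→dd, d→dd, d→dd, d→dd, d→dd, d→dd, d→dd, v→dv, which concatenates to dd dd dd dd dd dd dd dv.

dddddddddddddddv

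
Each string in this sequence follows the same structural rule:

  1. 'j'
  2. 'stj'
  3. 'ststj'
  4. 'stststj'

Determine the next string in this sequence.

The strings grow by a fixed prefix st each time.
Applying this once more to stststj:

ststststj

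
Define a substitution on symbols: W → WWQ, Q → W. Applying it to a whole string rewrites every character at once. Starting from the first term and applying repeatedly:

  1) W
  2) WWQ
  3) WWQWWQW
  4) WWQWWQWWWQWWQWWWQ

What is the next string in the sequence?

Applying the rule to each of the 17 symbols of WWQWWQWWWQWWQWWWQ gives the pieces WWQ WWQ W WWQ WWQ W WWQ WWQ WWQ W WWQ WWQ W WWQ WWQ WWQ W, which concatenate to the answer.

WWQWWQWWWQWWQWWWQWWQWWQWWWQWWQWWWQWWQWWQW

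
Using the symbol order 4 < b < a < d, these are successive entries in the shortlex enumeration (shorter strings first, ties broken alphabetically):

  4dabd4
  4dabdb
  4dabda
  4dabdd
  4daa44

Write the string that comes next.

The successor of 4daa44 increments the rightmost position that isn't already d and resets every position after it to 4.

4daa4b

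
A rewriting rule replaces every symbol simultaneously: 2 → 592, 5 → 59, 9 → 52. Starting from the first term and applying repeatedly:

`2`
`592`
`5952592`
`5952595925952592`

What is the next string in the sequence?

φ(5952595925952592) expands symbol-by-symbol to 59 52 59 592 59 52 59 52 592 59 52 59 592 59 52 592; joining the 16 pieces gives the next term.

595259592595259525925952595925952592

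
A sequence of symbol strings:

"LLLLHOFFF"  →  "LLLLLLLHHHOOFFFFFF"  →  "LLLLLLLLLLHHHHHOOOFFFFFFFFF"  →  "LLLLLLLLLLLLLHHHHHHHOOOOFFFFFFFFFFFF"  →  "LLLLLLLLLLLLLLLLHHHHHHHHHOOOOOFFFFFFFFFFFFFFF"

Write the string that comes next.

Reading off run lengths: L runs 4, 7, 10, 13, 16; H runs 1, 3, 5, 7, 9; O runs 1, 2, 3, 4, 5; F runs 3, 6, 9, 12, 15 — each is linear in n (n = 1, 2, …).
Setting n = 6 gives 19, 11, 6, 18 characters in each block.

LLLLLLLLLLLLLLLLLLLHHHHHHHHHHHOOOOOOFFFFFFFFFFFFFFFFFF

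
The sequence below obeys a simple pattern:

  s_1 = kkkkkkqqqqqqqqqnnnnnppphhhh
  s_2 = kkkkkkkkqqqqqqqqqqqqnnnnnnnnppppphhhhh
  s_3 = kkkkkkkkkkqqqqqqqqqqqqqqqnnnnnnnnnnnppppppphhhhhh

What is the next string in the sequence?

Each string has the form k^{2n+2} q^{3n+3} n^{3n-1} p^{2n-1} h^{n+2}, where the shown terms are n = 2, 3, 4.
For the next term, n = 5, so the run lengths are 12, 18, 14, 9, 7.

kkkkkkkkkkkkqqqqqqqqqqqqqqqqqqnnnnnnnnnnnnnnppppppppphhhhhhh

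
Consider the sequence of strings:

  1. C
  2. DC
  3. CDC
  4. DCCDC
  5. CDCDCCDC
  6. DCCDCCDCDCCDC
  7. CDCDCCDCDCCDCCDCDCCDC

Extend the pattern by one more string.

DCCDCCDCDCCDCCDCDCCDCDCCDCCDCDCCDC

This is a Fibonacci-style word recurrence s(k) = s(k−2)·s(k−1): e.g. C·DC = CDC.
Continuing: DCCDCCDCDCCDC · CDCDCCDCDCCDCCDCDCCDC gives term 8.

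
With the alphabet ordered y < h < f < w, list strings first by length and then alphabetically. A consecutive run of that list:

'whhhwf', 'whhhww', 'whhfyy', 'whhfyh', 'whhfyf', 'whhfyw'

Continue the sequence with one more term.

whhfhy

The successor of whhfyw increments the rightmost position that isn't already w and resets every position after it to y.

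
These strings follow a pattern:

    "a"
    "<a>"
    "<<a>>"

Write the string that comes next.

s(k+1) = <·s(k)·>, so each term gains < as a prefix and > as a suffix.
Applying this once more to <<a>>:

<<<a>>>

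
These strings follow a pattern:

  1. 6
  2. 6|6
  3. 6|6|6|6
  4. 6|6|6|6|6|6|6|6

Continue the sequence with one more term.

6|6|6|6|6|6|6|6|6|6|6|6|6|6|6|6

Every step duplicates the string with '|' between the halves.
So the next term is two copies of 6|6|6|6|6|6|6|6 with '|' between the halves.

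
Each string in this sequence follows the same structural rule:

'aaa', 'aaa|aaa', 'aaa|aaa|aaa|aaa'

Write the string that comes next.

s(k+1) = s(k)·|·s(k) — each term doubles the last with '|' between the halves.
So the next term is two copies of aaa|aaa|aaa|aaa with '|' between the halves.

aaa|aaa|aaa|aaa|aaa|aaa|aaa|aaa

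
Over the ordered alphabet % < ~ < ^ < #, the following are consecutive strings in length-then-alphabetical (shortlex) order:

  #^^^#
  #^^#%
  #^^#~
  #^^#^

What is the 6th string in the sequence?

Advancing 2 positions from #^^#^ through #^^#^ → #^^## reaches term 6.

#^#%%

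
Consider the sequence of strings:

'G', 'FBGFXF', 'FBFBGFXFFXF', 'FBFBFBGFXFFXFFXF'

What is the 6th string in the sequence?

FBFBFBFBFBGFXFFXFFXFFXFFXF

Every step adds FB to the front and FXF to the end of the previous string.
From FBFBFBGFXFFXFFXF, 2 further steps: FBFBFBGFXFFXFFXF → FBFBFBFBGFXFFXFFXFFXF → (answer).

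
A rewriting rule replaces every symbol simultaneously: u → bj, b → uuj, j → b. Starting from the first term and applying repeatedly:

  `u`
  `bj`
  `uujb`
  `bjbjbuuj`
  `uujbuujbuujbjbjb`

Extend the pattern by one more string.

Rewriting the 16 symbols of uujbuujbuujbjbjb one by one yields bj bj b uuj bj bj b uuj bj bj b uuj b uuj b uuj; concatenated:

bjbjbuujbjbjbuujbjbjbuujbuujbuuj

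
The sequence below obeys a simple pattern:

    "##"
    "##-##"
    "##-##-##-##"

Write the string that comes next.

Every step duplicates the string with '-' between the halves.
Doubling ##-##-##-## with '-' between the halves:

##-##-##-##-##-##-##-##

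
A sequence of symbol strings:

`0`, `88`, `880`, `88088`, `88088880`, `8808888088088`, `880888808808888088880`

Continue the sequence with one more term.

Each term (from the third on) is the previous term followed by the one before it: term 3 = 88·0 = 880.
The next term joins 880888808808888088880 and 8808888088088.

8808888088088880888808808888088088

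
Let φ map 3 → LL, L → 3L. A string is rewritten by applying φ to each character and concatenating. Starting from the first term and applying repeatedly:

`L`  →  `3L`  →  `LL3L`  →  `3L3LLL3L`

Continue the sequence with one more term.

LL3LLL3L3L3LLL3L

Expanding 3L3LLL3L: 3→LL, L→3L, 3→LL, L→3L, L→3L, L→3L, 3→LL, L→3L. Concatenated: LL 3L LL 3L 3L 3L LL 3L.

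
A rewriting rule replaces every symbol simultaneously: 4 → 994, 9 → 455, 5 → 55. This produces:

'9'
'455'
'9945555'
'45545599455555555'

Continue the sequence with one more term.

994555599455554554559945555555555555555

φ(45545599455555555) expands symbol-by-symbol to 994 55 55 994 55 55 455 455 994 55 55 55 55 55 55 55 55; joining the 17 pieces gives the next term.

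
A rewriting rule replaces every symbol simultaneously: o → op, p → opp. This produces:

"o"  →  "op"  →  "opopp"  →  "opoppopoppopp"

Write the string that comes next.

opoppopoppoppopoppopoppoppopoppopp

Replace each of the 13 characters of opoppopoppopp in place — op opp op opp opp op opp op opp opp op opp opp — and concatenate.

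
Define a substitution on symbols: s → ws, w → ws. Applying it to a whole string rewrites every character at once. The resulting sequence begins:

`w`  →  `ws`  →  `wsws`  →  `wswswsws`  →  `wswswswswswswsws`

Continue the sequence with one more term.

φ(wswswswswswswsws) expands symbol-by-symbol to ws ws ws ws ws ws ws ws ws ws ws ws ws ws ws ws; joining the 16 pieces gives the next term.

wswswswswswswswswswswswswswswsws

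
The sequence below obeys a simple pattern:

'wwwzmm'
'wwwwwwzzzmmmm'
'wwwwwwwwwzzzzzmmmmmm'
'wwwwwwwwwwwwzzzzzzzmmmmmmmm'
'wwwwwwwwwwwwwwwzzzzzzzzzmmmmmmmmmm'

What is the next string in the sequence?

The n-th term is 3n w's then 2n-1 z's then 2n m's (n = 1, 2, …).
For the next term, n = 6, so the run lengths are 18, 11, 12.

wwwwwwwwwwwwwwwwwwzzzzzzzzzzzmmmmmmmmmmmm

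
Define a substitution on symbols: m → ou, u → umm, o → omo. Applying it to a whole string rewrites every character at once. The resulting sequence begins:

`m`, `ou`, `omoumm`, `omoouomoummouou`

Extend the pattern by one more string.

Applying the rule to each of the 15 symbols of omoouomoummouou gives the pieces omo ou omo omo umm omo ou omo umm ou ou omo umm omo umm, which concatenate to the answer.

omoouomoomoummomoouomoummououomoummomoumm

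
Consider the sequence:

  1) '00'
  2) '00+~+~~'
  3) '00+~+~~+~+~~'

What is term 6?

The strings grow by a fixed suffix +~+~~ each time.
From 00+~+~~+~+~~, 3 further steps: 00+~+~~+~+~~ → 00+~+~~+~+~~+~+~~ → 00+~+~~+~+~~+~+~~+~+~~ → (answer).

00+~+~~+~+~~+~+~~+~+~~+~+~~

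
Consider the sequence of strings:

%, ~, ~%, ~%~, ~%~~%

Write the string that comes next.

~%~~%~%~

Each term (from the third on) is the previous term followed by the one before it: term 3 = ~·% = ~%.
So term 6 is ~%~~%·~%~.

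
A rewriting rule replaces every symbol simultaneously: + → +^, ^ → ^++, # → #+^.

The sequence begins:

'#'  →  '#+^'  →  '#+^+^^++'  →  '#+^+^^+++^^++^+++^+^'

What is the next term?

#+^+^^+++^^++^+++^+^+^^++^+++^+^^+++^+^+^^+++^^++

Replace each of the 20 characters of #+^+^^+++^^++^+++^+^ in place — #+^ +^ ^++ +^ ^++ ^++ +^ +^ +^ ^++ ^++ +^ +^ ^++ +^ +^ +^ ^++ +^ ^++ — and concatenate.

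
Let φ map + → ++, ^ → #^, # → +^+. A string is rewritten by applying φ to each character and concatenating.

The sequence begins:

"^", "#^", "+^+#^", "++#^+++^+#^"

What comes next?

+++++^+#^++++++#^+++^+#^

Rewriting each symbol of ++#^+++^+#^: +→++, +→++, #→+^+, ^→#^, +→++, +→++, +→++, ^→#^, +→++, #→+^+, ^→#^, which concatenates to ++ ++ +^+ #^ ++ ++ ++ #^ ++ +^+ #^.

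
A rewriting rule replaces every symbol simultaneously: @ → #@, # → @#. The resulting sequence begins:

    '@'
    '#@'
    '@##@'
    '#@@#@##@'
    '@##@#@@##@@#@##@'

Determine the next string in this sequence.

Applying the rule to each of the 16 symbols of @##@#@@##@@#@##@ gives the pieces #@ @# @# #@ @# #@ #@ @# @# #@ #@ @# #@ @# @# #@, which concatenate to the answer.

#@@#@##@@##@#@@#@##@#@@##@@#@##@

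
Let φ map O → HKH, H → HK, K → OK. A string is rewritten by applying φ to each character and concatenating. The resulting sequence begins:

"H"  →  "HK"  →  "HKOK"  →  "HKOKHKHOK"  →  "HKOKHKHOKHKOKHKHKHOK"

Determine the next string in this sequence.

HKOKHKHOKHKOKHKHKHOKHKOKHKHOKHKOKHKOKHKHKHOK

φ(HKOKHKHOKHKOKHKHKHOK) expands symbol-by-symbol to HK OK HKH OK HK OK HK HKH OK HK OK HKH OK HK OK HK OK HK HKH OK; joining the 20 pieces gives the next term.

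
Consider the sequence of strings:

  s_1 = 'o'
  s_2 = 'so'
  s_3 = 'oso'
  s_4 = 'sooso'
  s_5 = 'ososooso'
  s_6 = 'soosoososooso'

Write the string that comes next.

ososoososoosoososooso

This is a Fibonacci-style word recurrence s(k) = s(k−2)·s(k−1): e.g. o·so = oso.
So term 7 is ososooso·soosoososooso.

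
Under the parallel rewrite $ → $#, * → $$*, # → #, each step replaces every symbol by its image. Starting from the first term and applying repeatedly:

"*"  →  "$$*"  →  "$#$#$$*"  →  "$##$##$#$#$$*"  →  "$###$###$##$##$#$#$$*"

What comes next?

$####$####$###$###$##$##$#$#$$*

Replace each of the 21 characters of $###$###$##$##$#$#$$* in place — $# # # # $# # # # $# # # $# # # $# # $# # $# $# $$* — and concatenate.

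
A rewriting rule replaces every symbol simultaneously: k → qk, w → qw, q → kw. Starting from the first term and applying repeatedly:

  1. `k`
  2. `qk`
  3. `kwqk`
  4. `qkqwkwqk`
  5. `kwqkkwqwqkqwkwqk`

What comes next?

Rewriting the 16 symbols of kwqkkwqwqkqwkwqk one by one yields qk qw kw qk qk qw kw qw kw qk kw qw qk qw kw qk; concatenated:

qkqwkwqkqkqwkwqwkwqkkwqwqkqwkwqk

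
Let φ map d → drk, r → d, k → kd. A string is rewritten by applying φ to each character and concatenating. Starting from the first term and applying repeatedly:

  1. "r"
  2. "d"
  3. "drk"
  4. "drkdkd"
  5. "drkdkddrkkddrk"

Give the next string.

drkdkddrkkddrkdrkdkdkddrkdrkdkd

φ(drkdkddrkkddrk) expands symbol-by-symbol to drk d kd drk kd drk drk d kd kd drk drk d kd; joining the 14 pieces gives the next term.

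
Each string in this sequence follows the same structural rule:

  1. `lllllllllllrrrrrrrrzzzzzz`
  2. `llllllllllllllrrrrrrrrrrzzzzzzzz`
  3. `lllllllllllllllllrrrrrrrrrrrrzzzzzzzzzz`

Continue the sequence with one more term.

The n-th term is 3n+2 l's then 2n+2 r's then 2n z's, where the shown terms are n = 3, 4, 5.
At n = 6 the blocks have lengths 20, 14, 12.

llllllllllllllllllllrrrrrrrrrrrrrrzzzzzzzzzzzz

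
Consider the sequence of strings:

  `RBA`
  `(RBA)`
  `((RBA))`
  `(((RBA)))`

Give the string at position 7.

Each term wraps the previous one in ( on the left and ) on the right.
From (((RBA))), 3 further steps: (((RBA))) → ((((RBA)))) → (((((RBA))))) → (answer).

((((((RBA))))))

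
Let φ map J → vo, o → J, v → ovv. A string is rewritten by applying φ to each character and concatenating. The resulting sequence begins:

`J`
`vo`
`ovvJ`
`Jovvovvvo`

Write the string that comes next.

Rewriting each symbol of Jovvovvvo: J→vo, o→J, v→ovv, v→ovv, o→J, v→ovv, v→ovv, v→ovv, o→J, which concatenates to vo J ovv ovv J ovv ovv ovv J.

voJovvovvJovvovvovvJ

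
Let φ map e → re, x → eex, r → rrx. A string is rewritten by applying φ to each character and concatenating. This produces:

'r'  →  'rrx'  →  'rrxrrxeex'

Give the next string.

rrxrrxeexrrxrrxeexrereeex

Apply φ to rrxrrxeex symbol by symbol: r→rrx, r→rrx, x→eex, r→rrx, r→rrx, x→eex, e→re, e→re, x→eex; joined: rrx rrx eex rrx rrx eex re re eex.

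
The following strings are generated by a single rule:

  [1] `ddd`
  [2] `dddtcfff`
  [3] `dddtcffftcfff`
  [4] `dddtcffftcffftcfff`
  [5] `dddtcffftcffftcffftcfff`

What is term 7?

dddtcffftcffftcffftcffftcffftcfff

Each term is the previous one with tcfff appended.
From dddtcffftcffftcffftcfff, 2 further steps: dddtcffftcffftcffftcfff → dddtcffftcffftcffftcffftcfff → (answer).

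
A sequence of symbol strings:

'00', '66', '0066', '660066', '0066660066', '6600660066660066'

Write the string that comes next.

From term 3 onward, concatenate the second-to-last term with the last: 00·66 = 0066, 66·0066 = 660066, …
The next term joins 0066660066 and 6600660066660066.

00666600666600660066660066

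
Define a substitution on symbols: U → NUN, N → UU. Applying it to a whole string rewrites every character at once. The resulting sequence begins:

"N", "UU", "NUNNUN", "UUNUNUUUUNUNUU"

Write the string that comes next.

NUNNUNUUNUNUUNUNNUNNUNNUNUUNUNUUNUNNUN

Replace each of the 14 characters of UUNUNUUUUNUNUU in place — NUN NUN UU NUN UU NUN NUN NUN NUN UU NUN UU NUN NUN — and concatenate.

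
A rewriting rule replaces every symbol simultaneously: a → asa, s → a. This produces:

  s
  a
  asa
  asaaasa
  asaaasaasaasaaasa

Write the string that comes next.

asaaasaasaasaaasaasaaasaasaaasaasaasaaasa

Replace each of the 17 characters of asaaasaasaasaaasa in place — asa a asa asa asa a asa asa a asa asa a asa asa asa a asa — and concatenate.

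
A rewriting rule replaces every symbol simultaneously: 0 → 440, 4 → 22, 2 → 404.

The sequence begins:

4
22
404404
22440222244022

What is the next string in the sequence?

Replace each of the 14 characters of 22440222244022 in place — 404 404 22 22 440 404 404 404 404 22 22 440 404 404 — and concatenate.

40440422224404044044044042222440404404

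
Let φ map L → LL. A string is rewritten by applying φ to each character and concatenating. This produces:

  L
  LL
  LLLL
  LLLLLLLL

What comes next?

LLLLLLLLLLLLLLLL

Expanding LLLLLLLL: L→LL, L→LL, L→LL, L→LL, L→LL, L→LL, L→LL, L→LL. Concatenated: LL LL LL LL LL LL LL LL.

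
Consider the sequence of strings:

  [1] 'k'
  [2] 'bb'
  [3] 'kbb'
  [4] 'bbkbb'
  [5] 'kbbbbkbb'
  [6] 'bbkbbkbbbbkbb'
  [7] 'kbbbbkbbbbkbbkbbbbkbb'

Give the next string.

bbkbbkbbbbkbbkbbbbkbbbbkbbkbbbbkbb

This is a Fibonacci-style word recurrence s(k) = s(k−2)·s(k−1): e.g. k·bb = kbb.
Continuing: bbkbbkbbbbkbb · kbbbbkbbbbkbbkbbbbkbb gives term 8.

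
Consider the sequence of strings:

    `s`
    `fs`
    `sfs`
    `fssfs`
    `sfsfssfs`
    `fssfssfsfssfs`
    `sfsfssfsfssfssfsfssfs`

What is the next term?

Each term (from the third on) is the two preceding terms concatenated in order: term 3 = s·fs = sfs.
So term 8 is fssfssfsfssfs·sfsfssfsfssfssfsfssfs.

fssfssfsfssfssfsfssfsfssfssfsfssfs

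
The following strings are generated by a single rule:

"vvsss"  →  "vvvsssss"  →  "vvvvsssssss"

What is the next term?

vvvvvsssssssss

The n-th term is n v's then 2n-1 s's, where the shown terms are n = 2, 3, 4.
Setting n = 5 gives 5, 9 characters in each block.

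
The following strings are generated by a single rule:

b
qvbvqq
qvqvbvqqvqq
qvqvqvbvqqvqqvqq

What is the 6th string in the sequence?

Every step adds qv to the front and vqq to the end of the previous string.
From qvqvqvbvqqvqqvqq, 2 further steps: qvqvqvbvqqvqqvqq → qvqvqvqvbvqqvqqvqqvqq → (answer).

qvqvqvqvqvbvqqvqqvqqvqqvqq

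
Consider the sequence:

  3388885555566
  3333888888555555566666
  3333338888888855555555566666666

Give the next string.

3333333388888888885555555555566666666666

Each string has the form 3^{2n} 8^{2n+2} 5^{2n+3} 6^{3n-1} (n = 1, 2, …).
For the next term, n = 4, so the run lengths are 8, 10, 11, 11.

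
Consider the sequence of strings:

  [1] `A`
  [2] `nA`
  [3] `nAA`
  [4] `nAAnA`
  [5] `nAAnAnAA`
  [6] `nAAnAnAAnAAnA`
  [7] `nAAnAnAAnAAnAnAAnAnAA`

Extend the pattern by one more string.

nAAnAnAAnAAnAnAAnAnAAnAAnAnAAnAAnA

Each term (from the third on) is the previous term followed by the one before it: term 3 = nA·A = nAA.
Continuing: nAAnAnAAnAAnAnAAnAnAA · nAAnAnAAnAAnA gives term 8.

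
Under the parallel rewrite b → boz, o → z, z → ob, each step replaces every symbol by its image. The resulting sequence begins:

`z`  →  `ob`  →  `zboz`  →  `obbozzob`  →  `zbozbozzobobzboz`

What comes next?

φ(zbozbozzobobzboz) expands symbol-by-symbol to ob boz z ob boz z ob ob z boz z boz ob boz z ob; joining the 16 pieces gives the next term.

obbozzobbozzobobzbozzbozobbozzob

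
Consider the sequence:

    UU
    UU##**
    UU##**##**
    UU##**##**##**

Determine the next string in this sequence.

Each term is the previous one with ##** appended.
Applying this once more to UU##**##**##**:

UU##**##**##**##**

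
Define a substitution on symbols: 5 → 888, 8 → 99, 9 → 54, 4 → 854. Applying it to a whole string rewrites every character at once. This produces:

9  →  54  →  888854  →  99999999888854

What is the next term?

Rewriting the 14 symbols of 99999999888854 one by one yields 54 54 54 54 54 54 54 54 99 99 99 99 888 854; concatenated:

545454545454545499999999888854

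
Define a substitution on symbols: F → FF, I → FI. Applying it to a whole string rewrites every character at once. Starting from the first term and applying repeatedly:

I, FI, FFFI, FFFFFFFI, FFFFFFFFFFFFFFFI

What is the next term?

FFFFFFFFFFFFFFFFFFFFFFFFFFFFFFFI

Applying the rule to each of the 16 symbols of FFFFFFFFFFFFFFFI gives the pieces FF FF FF FF FF FF FF FF FF FF FF FF FF FF FF FI, which concatenate to the answer.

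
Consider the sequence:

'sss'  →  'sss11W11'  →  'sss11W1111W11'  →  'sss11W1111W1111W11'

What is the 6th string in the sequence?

sss11W1111W1111W1111W1111W11

Every step adds 11W11 to the end: s(k+1) = s(k)·11W11.
From sss11W1111W1111W11, 2 further steps: sss11W1111W1111W11 → sss11W1111W1111W1111W11 → (answer).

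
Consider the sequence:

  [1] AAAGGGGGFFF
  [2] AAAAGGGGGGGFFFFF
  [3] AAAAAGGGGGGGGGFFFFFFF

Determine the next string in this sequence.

Each string has the form A^{n+1} G^{2n+1} F^{2n-1}, where the shown terms are n = 2, 3, 4.
Setting n = 5 gives 6, 11, 9 characters in each block.

AAAAAAGGGGGGGGGGGFFFFFFFFF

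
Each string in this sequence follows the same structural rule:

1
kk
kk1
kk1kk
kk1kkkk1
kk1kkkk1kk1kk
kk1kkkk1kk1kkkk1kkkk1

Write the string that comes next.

kk1kkkk1kk1kkkk1kkkk1kk1kkkk1kk1kk

This is a Fibonacci-style word recurrence s(k) = s(k−1)·s(k−2): e.g. kk·1 = kk1.
Continuing: kk1kkkk1kk1kkkk1kkkk1 · kk1kkkk1kk1kk gives term 8.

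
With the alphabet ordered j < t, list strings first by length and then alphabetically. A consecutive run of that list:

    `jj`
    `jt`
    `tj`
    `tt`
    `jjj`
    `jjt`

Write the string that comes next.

Find the rightmost character of jjt below t, bump it to the next letter, and reset everything to its right to j.

jtj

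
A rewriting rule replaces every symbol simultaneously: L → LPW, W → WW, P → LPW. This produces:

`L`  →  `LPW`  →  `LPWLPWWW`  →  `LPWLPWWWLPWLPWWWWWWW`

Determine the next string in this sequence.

Rewriting the 20 symbols of LPWLPWWWLPWLPWWWWWWW one by one yields LPW LPW WW LPW LPW WW WW WW LPW LPW WW LPW LPW WW WW WW WW WW WW WW; concatenated:

LPWLPWWWLPWLPWWWWWWWLPWLPWWWLPWLPWWWWWWWWWWWWWWW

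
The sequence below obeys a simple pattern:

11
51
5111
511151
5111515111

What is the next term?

5111515111511151

From term 3 onward, concatenate the last term with the second-to-last: 51·11 = 5111, 5111·51 = 511151, …
The next term joins 5111515111 and 511151.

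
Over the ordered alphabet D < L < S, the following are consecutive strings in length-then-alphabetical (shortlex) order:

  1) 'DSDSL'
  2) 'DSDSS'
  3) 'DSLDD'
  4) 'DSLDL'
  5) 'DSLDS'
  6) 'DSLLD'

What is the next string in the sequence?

DSLLL

Treat DSLLD as a base-3 numeral over the given alphabet and add one, carrying through any trailing S's.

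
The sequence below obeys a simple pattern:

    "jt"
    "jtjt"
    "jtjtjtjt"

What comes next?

s(k+1) = s(k)·s(k) — each term doubles the last.
So the next term is two copies of jtjtjtjt.

jtjtjtjtjtjtjtjt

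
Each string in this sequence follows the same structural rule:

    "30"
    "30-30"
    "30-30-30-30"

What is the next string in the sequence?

30-30-30-30-30-30-30-30

Every step duplicates the string with '-' between the halves.
One more doubling of 30-30-30-30 gives the answer.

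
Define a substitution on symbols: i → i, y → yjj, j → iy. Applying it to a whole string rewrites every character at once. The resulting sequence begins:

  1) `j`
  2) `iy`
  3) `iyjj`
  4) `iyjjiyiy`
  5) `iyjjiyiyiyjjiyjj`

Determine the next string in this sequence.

iyjjiyiyiyjjiyjjiyjjiyiyiyjjiyiy

Replace each of the 16 characters of iyjjiyiyiyjjiyjj in place — i yjj iy iy i yjj i yjj i yjj iy iy i yjj iy iy — and concatenate.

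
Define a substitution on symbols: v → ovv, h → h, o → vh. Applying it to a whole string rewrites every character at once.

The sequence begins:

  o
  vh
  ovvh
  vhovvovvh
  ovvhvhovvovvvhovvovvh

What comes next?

vhovvovvhovvhvhovvovvvhovvovvovvhvhovvovvvhovvovvh

Applying the rule to each of the 21 symbols of ovvhvhovvovvvhovvovvh gives the pieces vh ovv ovv h ovv h vh ovv ovv vh ovv ovv ovv h vh ovv ovv vh ovv ovv h, which concatenate to the answer.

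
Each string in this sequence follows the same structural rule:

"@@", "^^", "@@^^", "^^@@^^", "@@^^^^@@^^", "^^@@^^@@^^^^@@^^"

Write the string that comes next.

From term 3 onward, concatenate the second-to-last term with the last: @@·^^ = @@^^, ^^·@@^^ = ^^@@^^, …
So term 7 is @@^^^^@@^^·^^@@^^@@^^^^@@^^.

@@^^^^@@^^^^@@^^@@^^^^@@^^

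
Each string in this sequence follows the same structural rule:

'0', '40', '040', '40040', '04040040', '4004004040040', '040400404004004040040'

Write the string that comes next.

Each term (from the third on) is the two preceding terms concatenated in order: term 3 = 0·40 = 040.
Continuing: 4004004040040 · 040400404004004040040 gives term 8.

4004004040040040400404004004040040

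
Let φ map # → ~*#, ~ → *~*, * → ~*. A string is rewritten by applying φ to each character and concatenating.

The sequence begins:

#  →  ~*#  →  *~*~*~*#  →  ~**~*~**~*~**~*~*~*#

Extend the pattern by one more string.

*~*~*~**~*~**~*~*~**~*~**~*~*~**~*~**~*~**~*~*~*#

Replace each of the 20 characters of ~**~*~**~*~**~*~*~*# in place — *~* ~* ~* *~* ~* *~* ~* ~* *~* ~* *~* ~* ~* *~* ~* *~* ~* *~* ~* ~*# — and concatenate.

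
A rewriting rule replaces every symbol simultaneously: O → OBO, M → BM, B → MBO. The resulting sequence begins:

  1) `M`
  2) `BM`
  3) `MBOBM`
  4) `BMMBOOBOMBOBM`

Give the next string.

Rewriting the 13 symbols of BMMBOOBOMBOBM one by one yields MBO BM BM MBO OBO OBO MBO OBO BM MBO OBO MBO BM; concatenated:

MBOBMBMMBOOBOOBOMBOOBOBMMBOOBOMBOBM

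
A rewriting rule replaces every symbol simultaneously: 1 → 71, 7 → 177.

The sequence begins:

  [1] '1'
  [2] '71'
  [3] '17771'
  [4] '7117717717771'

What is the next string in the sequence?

1777171177177711771777117717717771

Replace each of the 13 characters of 7117717717771 in place — 177 71 71 177 177 71 177 177 71 177 177 177 71 — and concatenate.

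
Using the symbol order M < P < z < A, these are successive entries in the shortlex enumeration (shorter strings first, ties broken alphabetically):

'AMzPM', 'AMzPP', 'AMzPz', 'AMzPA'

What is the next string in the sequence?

The successor of AMzPA increments the rightmost position that isn't already A and resets every position after it to M.

AMzzM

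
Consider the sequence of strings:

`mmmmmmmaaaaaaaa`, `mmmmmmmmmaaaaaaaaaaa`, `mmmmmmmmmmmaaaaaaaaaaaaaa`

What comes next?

Each string has the form m^{2n+1} a^{3n-1}, where the shown terms are n = 3, 4, 5.
Setting n = 6 gives 13, 17 characters in each block.

mmmmmmmmmmmmmaaaaaaaaaaaaaaaaa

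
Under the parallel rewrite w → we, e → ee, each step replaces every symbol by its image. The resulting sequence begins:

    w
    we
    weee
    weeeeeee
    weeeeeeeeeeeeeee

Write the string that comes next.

Rewriting the 16 symbols of weeeeeeeeeeeeeee one by one yields we ee ee ee ee ee ee ee ee ee ee ee ee ee ee ee; concatenated:

weeeeeeeeeeeeeeeeeeeeeeeeeeeeeee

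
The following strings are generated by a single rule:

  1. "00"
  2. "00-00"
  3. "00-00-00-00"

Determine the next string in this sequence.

Each string is two copies of the previous one joined by '-'.
Doubling 00-00-00-00 with '-' between the halves:

00-00-00-00-00-00-00-00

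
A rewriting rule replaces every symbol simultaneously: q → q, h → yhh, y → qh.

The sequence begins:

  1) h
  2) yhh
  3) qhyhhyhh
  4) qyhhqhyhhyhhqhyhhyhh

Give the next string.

qqhyhhyhhqyhhqhyhhyhhqhyhhyhhqyhhqhyhhyhhqhyhhyhh

Applying the rule to each of the 20 symbols of qyhhqhyhhyhhqhyhhyhh gives the pieces q qh yhh yhh q yhh qh yhh yhh qh yhh yhh q yhh qh yhh yhh qh yhh yhh, which concatenate to the answer.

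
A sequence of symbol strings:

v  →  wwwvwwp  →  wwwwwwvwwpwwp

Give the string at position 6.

Each term wraps the previous one in www on the left and wwp on the right.
From wwwwwwvwwpwwp, 3 further steps: wwwwwwvwwpwwp → wwwwwwwwwvwwpwwpwwp → wwwwwwwwwwwwvwwpwwpwwpwwp → (answer).

wwwwwwwwwwwwwwwvwwpwwpwwpwwpwwp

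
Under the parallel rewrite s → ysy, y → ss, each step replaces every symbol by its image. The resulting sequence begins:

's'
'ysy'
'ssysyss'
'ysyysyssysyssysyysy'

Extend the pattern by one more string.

ssysyssssysyssysyysyssysyssysyysyssysyssssysyss

Replace each of the 19 characters of ysyysyssysyssysyysy in place — ss ysy ss ss ysy ss ysy ysy ss ysy ss ysy ysy ss ysy ss ss ysy ss — and concatenate.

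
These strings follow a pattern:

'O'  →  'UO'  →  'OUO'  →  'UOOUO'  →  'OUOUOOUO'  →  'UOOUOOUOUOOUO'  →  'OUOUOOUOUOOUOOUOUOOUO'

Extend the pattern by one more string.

Each term (from the third on) is the two preceding terms concatenated in order: term 3 = O·UO = OUO.
So term 8 is UOOUOOUOUOOUO·OUOUOOUOUOOUOOUOUOOUO.

UOOUOOUOUOOUOOUOUOOUOUOOUOOUOUOOUO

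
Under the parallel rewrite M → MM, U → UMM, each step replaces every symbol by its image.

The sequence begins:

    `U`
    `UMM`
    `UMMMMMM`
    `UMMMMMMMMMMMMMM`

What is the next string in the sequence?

φ(UMMMMMMMMMMMMMM) expands symbol-by-symbol to UMM MM MM MM MM MM MM MM MM MM MM MM MM MM MM; joining the 15 pieces gives the next term.

UMMMMMMMMMMMMMMMMMMMMMMMMMMMMMM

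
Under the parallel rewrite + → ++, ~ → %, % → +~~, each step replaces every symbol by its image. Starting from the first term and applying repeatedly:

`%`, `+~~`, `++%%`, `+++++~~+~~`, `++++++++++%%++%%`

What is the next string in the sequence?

Replace each of the 16 characters of ++++++++++%%++%% in place — ++ ++ ++ ++ ++ ++ ++ ++ ++ ++ +~~ +~~ ++ ++ +~~ +~~ — and concatenate.

+++++++++++++++++++++~~+~~+++++~~+~~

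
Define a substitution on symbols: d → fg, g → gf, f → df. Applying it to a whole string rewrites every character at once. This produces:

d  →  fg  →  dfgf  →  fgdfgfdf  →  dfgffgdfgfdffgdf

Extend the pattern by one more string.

Rewriting the 16 symbols of dfgffgdfgfdffgdf one by one yields fg df gf df df gf fg df gf df fg df df gf fg df; concatenated:

fgdfgfdfdfgffgdfgfdffgdfdfgffgdf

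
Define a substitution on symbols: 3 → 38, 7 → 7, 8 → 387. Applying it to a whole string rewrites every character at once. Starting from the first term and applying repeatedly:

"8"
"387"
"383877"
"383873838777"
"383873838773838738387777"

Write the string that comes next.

Applying the rule to each of the 24 symbols of 383873838773838738387777 gives the pieces 38 387 38 387 7 38 387 38 387 7 7 38 387 38 387 7 38 387 38 387 7 7 7 7, which concatenate to the answer.

383873838773838738387773838738387738387383877777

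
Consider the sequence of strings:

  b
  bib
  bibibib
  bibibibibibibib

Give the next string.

bibibibibibibibibibibibibibibib

Every step duplicates the string with 'i' between the halves.
So the next term is two copies of bibibibibibibib with 'i' between the halves.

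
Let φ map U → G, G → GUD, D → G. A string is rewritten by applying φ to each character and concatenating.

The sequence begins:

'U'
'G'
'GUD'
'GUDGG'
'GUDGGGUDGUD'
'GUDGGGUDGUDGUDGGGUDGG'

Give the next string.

Applying the rule to each of the 21 symbols of GUDGGGUDGUDGUDGGGUDGG gives the pieces GUD G G GUD GUD GUD G G GUD G G GUD G G GUD GUD GUD G G GUD GUD, which concatenate to the answer.

GUDGGGUDGUDGUDGGGUDGGGUDGGGUDGUDGUDGGGUDGUD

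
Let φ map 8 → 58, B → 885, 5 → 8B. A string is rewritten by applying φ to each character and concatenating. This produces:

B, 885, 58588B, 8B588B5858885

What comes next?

Replace each of the 13 characters of 8B588B5858885 in place — 58 885 8B 58 58 885 8B 58 8B 58 58 58 8B — and concatenate.

588858B58588858B588B5858588B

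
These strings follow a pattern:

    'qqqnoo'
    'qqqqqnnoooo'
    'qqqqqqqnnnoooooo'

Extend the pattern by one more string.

qqqqqqqqqnnnnoooooooo

Reading off run lengths: q runs 3, 5, 7; n runs 1, 2, 3; o runs 2, 4, 6 — each is linear in n (n = 1, 2, …).
For the next term, n = 4, so the run lengths are 9, 4, 8.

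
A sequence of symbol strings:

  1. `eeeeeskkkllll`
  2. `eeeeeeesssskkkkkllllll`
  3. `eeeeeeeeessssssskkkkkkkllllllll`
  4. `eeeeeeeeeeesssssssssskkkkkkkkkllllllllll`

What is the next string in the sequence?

eeeeeeeeeeeeessssssssssssskkkkkkkkkkkllllllllllll

Each string has the form e^{2n+3} s^{3n-2} k^{2n+1} l^{2n+2} (n = 1, 2, …).
For the next term, n = 5, so the run lengths are 13, 13, 11, 12.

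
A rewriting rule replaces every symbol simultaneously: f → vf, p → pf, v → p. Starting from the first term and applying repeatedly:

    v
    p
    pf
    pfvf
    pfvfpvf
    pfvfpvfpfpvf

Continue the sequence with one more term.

pfvfpvfpfpvfpfvfpfpvf

Apply φ to pfvfpvfpfpvf symbol by symbol: p→pf, f→vf, v→p, f→vf, p→pf, v→p, f→vf, p→pf, f→vf, p→pf, v→p, f→vf; joined: pf vf p vf pf p vf pf vf pf p vf.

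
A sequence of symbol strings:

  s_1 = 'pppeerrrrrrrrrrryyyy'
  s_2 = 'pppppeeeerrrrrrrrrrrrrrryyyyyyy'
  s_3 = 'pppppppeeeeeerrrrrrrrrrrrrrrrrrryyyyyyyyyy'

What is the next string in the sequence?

pppppppppeeeeeeeerrrrrrrrrrrrrrrrrrrrrrryyyyyyyyyyyyy

Term n consists of 2n-1 p's, followed by 2n-2 e's, followed by 4n+3 r's, followed by 3n-2 y's, where the shown terms are n = 2, 3, 4.
For the next term, n = 5, so the run lengths are 9, 8, 23, 13.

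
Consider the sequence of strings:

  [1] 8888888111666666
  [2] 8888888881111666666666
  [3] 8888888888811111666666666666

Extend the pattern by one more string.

8888888888888111111666666666666666

The n-th term is 2n+3 8's then n+1 1's then 3n 6's, where the shown terms are n = 2, 3, 4.
Setting n = 5 gives 13, 6, 15 characters in each block.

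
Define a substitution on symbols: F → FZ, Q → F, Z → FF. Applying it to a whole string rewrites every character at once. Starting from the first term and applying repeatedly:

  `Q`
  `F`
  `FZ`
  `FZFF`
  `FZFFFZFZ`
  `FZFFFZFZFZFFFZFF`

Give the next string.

FZFFFZFZFZFFFZFFFZFFFZFZFZFFFZFZ

Applying the rule to each of the 16 symbols of FZFFFZFZFZFFFZFF gives the pieces FZ FF FZ FZ FZ FF FZ FF FZ FF FZ FZ FZ FF FZ FZ, which concatenate to the answer.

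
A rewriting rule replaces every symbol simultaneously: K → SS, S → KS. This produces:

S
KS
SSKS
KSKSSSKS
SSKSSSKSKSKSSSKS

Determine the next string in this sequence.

KSKSSSKSKSKSSSKSSSKSSSKSKSKSSSKS

Applying the rule to each of the 16 symbols of SSKSSSKSKSKSSSKS gives the pieces KS KS SS KS KS KS SS KS SS KS SS KS KS KS SS KS, which concatenate to the answer.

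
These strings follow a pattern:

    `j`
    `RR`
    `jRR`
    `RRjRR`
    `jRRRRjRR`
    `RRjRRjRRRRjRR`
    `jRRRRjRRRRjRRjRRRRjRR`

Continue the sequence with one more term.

This is a Fibonacci-style word recurrence s(k) = s(k−2)·s(k−1): e.g. j·RR = jRR.
So term 8 is RRjRRjRRRRjRR·jRRRRjRRRRjRRjRRRRjRR.

RRjRRjRRRRjRRjRRRRjRRRRjRRjRRRRjRR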